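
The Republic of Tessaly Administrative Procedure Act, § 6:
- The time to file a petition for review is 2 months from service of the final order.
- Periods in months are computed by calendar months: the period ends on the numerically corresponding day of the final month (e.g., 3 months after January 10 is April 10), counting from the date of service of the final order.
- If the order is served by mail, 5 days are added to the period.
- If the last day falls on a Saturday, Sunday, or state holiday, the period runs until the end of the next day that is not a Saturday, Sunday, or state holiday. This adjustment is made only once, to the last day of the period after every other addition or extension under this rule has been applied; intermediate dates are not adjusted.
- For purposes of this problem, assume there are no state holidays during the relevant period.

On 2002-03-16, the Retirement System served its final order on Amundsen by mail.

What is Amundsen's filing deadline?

2 months after 2002-03-16 is May 16, 2002.
Service was by mail, adding 5 days: May 16, 2002 + 5 days = May 21, 2002.
May 21, 2002 is a Tuesday and not a state holiday, so no extension applies.

May 21, 2002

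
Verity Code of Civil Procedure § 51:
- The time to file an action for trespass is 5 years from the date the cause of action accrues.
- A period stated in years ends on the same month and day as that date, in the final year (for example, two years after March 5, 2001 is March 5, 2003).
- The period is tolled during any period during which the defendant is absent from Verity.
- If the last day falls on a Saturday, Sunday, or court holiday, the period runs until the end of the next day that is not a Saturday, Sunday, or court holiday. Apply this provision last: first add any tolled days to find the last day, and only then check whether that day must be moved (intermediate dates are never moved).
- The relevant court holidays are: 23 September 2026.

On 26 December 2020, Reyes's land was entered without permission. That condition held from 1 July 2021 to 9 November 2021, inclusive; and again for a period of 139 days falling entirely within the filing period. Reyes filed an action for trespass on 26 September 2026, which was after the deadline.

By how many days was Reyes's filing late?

5 years after 26 December 2020 is December 26, 2025.
From July 1, 2021 through November 9, 2021 inclusive is 132 days; tolling adds 132 days: December 26, 2025 + 132 days = May 7, 2026.
Tolling adds 139 days: May 7, 2026 + 139 days = September 23, 2026.
September 23, 2026 is a listed holiday. The next qualifying day is September 24, 2026.
The deadline is September 24, 2026; from September 24, 2026 to September 26, 2026 is 2 days.

2 days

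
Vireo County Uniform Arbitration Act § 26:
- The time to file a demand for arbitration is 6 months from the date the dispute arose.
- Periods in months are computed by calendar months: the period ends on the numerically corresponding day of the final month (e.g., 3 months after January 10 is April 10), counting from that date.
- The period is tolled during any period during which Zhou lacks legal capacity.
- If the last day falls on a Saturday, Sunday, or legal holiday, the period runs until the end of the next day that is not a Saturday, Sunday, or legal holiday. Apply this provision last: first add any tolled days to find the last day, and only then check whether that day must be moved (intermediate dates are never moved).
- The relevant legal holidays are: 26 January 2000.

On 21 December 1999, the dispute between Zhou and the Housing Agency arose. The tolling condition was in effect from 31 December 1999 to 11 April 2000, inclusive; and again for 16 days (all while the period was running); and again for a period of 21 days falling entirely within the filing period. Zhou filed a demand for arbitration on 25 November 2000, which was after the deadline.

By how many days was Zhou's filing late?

17 days

6 months after 21 December 1999 is June 21, 2000.
From December 31, 1999 through April 11, 2000 inclusive is 103 days; tolling adds 103 days: June 21, 2000 + 103 days = October 2, 2000.
Tolling adds 16 days: October 2, 2000 + 16 days = October 18, 2000.
Tolling adds 21 days: October 18, 2000 + 21 days = November 8, 2000.
November 8, 2000 is a Wednesday and not a legal holiday, so no extension applies.
The deadline is November 8, 2000; from November 8, 2000 to November 25, 2000 is 17 days.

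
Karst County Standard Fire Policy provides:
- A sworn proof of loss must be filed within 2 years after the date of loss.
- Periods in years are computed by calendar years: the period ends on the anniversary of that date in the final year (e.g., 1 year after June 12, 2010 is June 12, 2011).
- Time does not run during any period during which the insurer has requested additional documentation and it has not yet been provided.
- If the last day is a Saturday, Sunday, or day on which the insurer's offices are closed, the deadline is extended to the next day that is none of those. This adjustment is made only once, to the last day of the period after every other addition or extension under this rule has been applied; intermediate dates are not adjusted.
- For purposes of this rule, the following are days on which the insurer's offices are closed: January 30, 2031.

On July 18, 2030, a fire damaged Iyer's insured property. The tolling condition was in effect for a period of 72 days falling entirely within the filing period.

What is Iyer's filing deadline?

2 years after July 18, 2030 is July 18, 2032.
Tolling adds 72 days: July 18, 2032 + 72 days = September 28, 2032.
September 28, 2032 is a Tuesday and not a day on which the insurer's offices are closed, so no extension applies.

September 28, 2032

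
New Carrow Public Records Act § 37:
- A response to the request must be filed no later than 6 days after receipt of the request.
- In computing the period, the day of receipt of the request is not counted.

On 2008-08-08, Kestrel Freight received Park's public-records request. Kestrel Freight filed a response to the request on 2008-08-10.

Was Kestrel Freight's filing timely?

Yes

6 days after 2008-08-08 is August 14, 2008.
The deadline is August 14, 2008; the filing on August 10, 2008 is on or before that date.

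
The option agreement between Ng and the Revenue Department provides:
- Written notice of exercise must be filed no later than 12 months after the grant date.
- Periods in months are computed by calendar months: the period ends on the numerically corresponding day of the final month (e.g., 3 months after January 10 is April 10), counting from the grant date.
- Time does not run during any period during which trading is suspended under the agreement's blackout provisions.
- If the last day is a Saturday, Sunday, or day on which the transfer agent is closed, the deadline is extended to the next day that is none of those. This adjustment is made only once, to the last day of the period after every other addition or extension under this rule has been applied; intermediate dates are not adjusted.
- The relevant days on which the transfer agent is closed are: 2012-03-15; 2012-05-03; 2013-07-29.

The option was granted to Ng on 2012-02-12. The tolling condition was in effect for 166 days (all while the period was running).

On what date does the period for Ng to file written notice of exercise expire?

July 30, 2013

12 months after 2012-02-12 is February 12, 2013.
Tolling adds 166 days: February 12, 2013 + 166 days = July 28, 2013.
July 28, 2013 is Sunday; July 29, 2013 is a listed holiday. The next qualifying day is July 30, 2013.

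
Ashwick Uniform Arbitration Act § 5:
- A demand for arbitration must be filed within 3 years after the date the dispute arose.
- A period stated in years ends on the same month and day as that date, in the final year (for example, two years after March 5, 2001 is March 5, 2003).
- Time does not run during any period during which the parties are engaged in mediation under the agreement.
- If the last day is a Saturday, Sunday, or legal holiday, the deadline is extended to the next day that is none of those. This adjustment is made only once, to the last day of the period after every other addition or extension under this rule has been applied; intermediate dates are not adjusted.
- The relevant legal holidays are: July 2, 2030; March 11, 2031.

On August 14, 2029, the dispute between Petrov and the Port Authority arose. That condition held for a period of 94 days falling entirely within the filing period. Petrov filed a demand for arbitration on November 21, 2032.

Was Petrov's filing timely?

No

3 years after August 14, 2029 is August 14, 2032.
Tolling adds 94 days: August 14, 2032 + 94 days = November 16, 2032.
November 16, 2032 is a Tuesday and not a legal holiday, so no extension applies.
The deadline is November 16, 2032; the filing on November 21, 2032 is after that date.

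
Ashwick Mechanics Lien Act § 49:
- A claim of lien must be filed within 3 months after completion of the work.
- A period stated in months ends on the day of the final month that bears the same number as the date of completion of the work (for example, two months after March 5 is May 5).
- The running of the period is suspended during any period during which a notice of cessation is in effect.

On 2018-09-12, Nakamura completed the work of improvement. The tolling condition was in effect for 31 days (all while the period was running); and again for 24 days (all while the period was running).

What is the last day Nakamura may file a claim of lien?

3 months after 2018-09-12 is December 12, 2018.
Tolling adds 31 days: December 12, 2018 + 31 days = January 12, 2019.
Tolling adds 24 days: January 12, 2019 + 24 days = February 5, 2019.

February 5, 2019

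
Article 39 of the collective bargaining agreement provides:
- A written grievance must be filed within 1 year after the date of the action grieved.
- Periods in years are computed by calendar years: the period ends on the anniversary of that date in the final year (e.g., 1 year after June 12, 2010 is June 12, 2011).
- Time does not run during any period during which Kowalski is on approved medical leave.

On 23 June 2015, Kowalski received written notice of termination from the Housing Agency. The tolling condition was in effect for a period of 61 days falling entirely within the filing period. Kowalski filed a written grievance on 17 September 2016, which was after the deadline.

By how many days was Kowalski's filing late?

25 days

1 year after 23 June 2015 is June 23, 2016.
Tolling adds 61 days: June 23, 2016 + 61 days = August 23, 2016.
The deadline is August 23, 2016; from August 23, 2016 to September 17, 2016 is 25 days.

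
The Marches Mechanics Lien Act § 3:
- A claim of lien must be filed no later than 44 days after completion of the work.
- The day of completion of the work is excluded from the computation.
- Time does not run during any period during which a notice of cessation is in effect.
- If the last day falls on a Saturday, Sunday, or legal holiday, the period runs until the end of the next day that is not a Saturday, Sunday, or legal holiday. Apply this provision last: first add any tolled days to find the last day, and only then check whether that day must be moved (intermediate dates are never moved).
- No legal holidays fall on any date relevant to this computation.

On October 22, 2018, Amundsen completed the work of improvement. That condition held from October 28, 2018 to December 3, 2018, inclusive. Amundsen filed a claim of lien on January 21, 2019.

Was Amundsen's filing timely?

No

44 days after October 22, 2018 is December 5, 2018.
From October 28, 2018 through December 3, 2018 inclusive is 37 days; tolling adds 37 days: December 5, 2018 + 37 days = January 11, 2019.
January 11, 2019 is a Friday and not a legal holiday, so no extension applies.
The deadline is January 11, 2019; the filing on January 21, 2019 is after that date.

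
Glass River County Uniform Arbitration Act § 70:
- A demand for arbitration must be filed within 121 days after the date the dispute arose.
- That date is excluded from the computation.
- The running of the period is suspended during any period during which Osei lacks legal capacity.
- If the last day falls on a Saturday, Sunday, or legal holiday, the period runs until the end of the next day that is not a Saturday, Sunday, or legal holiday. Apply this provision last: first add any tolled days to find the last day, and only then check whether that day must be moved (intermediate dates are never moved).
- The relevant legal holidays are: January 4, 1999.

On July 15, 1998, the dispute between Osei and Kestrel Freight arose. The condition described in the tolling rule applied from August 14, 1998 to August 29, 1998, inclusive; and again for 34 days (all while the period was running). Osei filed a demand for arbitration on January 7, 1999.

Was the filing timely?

121 days after July 15, 1998 is November 13, 1998.
From August 14, 1998 through August 29, 1998 inclusive is 16 days; tolling adds 16 days: November 13, 1998 + 16 days = November 29, 1998.
Tolling adds 34 days: November 29, 1998 + 34 days = January 2, 1999.
January 2, 1999 is Saturday; January 3, 1999 is Sunday; January 4, 1999 is a listed holiday. The next qualifying day is January 5, 1999.
The deadline is January 5, 1999; the filing on January 7, 1999 is after that date.

No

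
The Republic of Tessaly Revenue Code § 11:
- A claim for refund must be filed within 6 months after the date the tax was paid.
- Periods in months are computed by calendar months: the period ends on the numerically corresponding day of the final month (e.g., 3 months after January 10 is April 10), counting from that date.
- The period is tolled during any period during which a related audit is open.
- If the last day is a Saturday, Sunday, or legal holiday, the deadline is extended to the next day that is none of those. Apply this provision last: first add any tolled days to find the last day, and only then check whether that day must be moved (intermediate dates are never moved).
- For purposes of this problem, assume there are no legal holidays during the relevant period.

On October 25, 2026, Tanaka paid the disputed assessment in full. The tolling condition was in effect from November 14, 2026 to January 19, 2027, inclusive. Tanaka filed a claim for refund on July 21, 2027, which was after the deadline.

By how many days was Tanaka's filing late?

6 months after October 25, 2026 is April 25, 2027.
From November 14, 2026 through January 19, 2027 inclusive is 67 days; tolling adds 67 days: April 25, 2027 + 67 days = July 1, 2027.
July 1, 2027 is a Thursday and not a legal holiday, so no extension applies.
The deadline is July 1, 2027; from July 1, 2027 to July 21, 2027 is 20 days.

20 days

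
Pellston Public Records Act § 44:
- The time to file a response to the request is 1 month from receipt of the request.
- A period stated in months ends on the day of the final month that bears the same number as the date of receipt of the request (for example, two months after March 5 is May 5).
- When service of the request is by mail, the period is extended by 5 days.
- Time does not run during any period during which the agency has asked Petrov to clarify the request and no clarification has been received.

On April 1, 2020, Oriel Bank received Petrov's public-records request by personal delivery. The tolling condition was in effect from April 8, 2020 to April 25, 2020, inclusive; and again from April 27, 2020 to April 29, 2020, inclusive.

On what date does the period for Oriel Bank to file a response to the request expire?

1 month after April 1, 2020 is May 1, 2020.
Service was not by mail, so no mail extension applies.
From April 8, 2020 through April 25, 2020 inclusive is 18 days; tolling adds 18 days: May 1, 2020 + 18 days = May 19, 2020.
From April 27, 2020 through April 29, 2020 inclusive is 3 days; tolling adds 3 days: May 19, 2020 + 3 days = May 22, 2020.

May 22, 2020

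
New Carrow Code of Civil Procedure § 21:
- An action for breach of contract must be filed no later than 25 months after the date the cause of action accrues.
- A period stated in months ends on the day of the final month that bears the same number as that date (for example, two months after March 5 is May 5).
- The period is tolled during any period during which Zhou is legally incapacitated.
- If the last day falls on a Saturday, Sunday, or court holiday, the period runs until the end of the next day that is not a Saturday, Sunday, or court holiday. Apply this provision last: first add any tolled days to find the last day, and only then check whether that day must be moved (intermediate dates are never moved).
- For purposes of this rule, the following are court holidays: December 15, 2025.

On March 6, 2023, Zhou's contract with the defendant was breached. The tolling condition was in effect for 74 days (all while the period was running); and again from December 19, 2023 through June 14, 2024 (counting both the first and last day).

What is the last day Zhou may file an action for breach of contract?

25 months after March 6, 2023 is April 6, 2025.
Tolling adds 74 days: April 6, 2025 + 74 days = June 19, 2025.
From December 19, 2023 through June 14, 2024 inclusive is 179 days; tolling adds 179 days: June 19, 2025 + 179 days = December 15, 2025.
December 15, 2025 is a listed holiday. The next qualifying day is December 16, 2025.

December 16, 2025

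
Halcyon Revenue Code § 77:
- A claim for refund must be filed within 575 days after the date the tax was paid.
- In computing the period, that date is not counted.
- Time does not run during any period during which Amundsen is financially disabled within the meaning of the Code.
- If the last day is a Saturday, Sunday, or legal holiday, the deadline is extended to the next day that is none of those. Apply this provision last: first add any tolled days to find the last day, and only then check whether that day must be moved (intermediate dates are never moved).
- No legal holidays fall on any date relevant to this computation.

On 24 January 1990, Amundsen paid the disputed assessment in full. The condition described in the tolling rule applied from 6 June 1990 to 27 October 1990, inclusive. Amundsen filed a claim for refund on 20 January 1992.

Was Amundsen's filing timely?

575 days after 24 January 1990 is August 22, 1991.
From June 6, 1990 through October 27, 1990 inclusive is 144 days; tolling adds 144 days: August 22, 1991 + 144 days = January 13, 1992.
January 13, 1992 is a Monday and not a legal holiday, so no extension applies.
The deadline is January 13, 1992; the filing on January 20, 1992 is after that date.

No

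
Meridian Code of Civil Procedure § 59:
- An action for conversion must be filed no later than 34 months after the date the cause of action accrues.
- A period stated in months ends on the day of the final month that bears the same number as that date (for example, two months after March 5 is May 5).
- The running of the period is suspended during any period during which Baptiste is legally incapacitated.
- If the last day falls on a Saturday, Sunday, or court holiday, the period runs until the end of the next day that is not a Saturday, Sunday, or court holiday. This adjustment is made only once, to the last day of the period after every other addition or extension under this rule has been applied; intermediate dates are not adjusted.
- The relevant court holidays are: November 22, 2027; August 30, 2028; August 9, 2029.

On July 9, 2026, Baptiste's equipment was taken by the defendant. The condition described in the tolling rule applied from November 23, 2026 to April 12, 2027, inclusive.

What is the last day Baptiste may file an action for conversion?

34 months after July 9, 2026 is May 9, 2029.
From November 23, 2026 through April 12, 2027 inclusive is 141 days; tolling adds 141 days: May 9, 2029 + 141 days = September 27, 2029.
September 27, 2029 is a Thursday and not a court holiday, so no extension applies.

September 27, 2029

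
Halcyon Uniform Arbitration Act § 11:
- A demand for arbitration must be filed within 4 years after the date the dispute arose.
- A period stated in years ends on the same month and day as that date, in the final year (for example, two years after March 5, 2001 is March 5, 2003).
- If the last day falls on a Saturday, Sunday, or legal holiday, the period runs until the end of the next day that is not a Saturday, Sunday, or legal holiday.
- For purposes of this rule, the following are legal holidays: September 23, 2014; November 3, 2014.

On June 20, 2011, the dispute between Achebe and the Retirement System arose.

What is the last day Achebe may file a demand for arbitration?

June 22, 2015

4 years after June 20, 2011 is June 20, 2015.
June 20, 2015 is Saturday; June 21, 2015 is Sunday. The next qualifying day is June 22, 2015.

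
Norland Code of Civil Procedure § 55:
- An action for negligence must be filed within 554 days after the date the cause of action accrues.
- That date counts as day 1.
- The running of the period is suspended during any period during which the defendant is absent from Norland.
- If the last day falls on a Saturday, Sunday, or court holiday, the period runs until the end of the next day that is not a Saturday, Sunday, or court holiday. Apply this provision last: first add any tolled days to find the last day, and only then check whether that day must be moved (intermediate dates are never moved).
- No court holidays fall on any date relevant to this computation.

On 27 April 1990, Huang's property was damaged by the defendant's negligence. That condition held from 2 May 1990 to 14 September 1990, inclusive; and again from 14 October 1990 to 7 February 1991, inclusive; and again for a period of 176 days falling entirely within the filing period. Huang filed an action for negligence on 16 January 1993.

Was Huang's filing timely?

Counting 27 April 1990 as day 1, day 554 is November 1, 1991.
From May 2, 1990 through September 14, 1990 inclusive is 136 days; tolling adds 136 days: November 1, 1991 + 136 days = March 16, 1992.
From October 14, 1990 through February 7, 1991 inclusive is 117 days; tolling adds 117 days: March 16, 1992 + 117 days = July 11, 1992.
Tolling adds 176 days: July 11, 1992 + 176 days = January 3, 1993.
January 3, 1993 is Sunday. The next qualifying day is January 4, 1993.
The deadline is January 4, 1993; the filing on January 16, 1993 is after that date.

No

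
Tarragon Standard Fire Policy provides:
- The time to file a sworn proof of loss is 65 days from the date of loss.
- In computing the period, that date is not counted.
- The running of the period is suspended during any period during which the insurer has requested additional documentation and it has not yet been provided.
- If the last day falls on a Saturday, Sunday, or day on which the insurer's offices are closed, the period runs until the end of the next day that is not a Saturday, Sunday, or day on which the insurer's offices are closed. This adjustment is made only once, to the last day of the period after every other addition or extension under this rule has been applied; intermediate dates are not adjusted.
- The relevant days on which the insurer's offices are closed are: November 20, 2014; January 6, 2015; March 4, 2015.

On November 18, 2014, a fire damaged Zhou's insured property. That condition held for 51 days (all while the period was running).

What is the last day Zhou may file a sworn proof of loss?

65 days after November 18, 2014 is January 22, 2015.
Tolling adds 51 days: January 22, 2015 + 51 days = March 14, 2015.
March 14, 2015 is Saturday; March 15, 2015 is Sunday. The next qualifying day is March 16, 2015.

March 16, 2015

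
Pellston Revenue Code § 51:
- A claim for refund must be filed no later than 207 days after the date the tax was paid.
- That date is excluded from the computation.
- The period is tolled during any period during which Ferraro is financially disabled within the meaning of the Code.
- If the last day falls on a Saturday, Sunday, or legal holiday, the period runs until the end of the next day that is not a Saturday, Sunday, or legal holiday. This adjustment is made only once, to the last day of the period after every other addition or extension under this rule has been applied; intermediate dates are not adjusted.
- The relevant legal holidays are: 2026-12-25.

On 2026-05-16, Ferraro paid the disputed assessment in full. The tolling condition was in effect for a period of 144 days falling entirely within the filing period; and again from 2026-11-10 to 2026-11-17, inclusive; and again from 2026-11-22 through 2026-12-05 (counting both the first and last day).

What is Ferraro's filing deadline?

207 days after 2026-05-16 is December 9, 2026.
Tolling adds 144 days: December 9, 2026 + 144 days = May 2, 2027.
From November 10, 2026 through November 17, 2026 inclusive is 8 days; tolling adds 8 days: May 2, 2027 + 8 days = May 10, 2027.
From November 22, 2026 through December 5, 2026 inclusive is 14 days; tolling adds 14 days: May 10, 2027 + 14 days = May 24, 2027.
May 24, 2027 is a Monday and not a legal holiday, so no extension applies.

May 24, 2027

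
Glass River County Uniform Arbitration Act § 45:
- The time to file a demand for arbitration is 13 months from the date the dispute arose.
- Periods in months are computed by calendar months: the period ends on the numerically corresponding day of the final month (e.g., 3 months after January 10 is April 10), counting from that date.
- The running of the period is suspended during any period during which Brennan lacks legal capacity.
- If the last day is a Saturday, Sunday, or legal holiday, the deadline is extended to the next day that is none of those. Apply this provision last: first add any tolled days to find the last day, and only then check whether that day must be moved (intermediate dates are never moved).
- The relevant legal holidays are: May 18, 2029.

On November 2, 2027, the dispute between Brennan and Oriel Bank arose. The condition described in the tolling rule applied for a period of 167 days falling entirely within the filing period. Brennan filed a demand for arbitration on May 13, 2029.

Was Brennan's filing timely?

Yes

13 months after November 2, 2027 is December 2, 2028.
Tolling adds 167 days: December 2, 2028 + 167 days = May 18, 2029.
May 18, 2029 is a listed holiday; May 19, 2029 is Saturday; May 20, 2029 is Sunday. The next qualifying day is May 21, 2029.
The deadline is May 21, 2029; the filing on May 13, 2029 is on or before that date.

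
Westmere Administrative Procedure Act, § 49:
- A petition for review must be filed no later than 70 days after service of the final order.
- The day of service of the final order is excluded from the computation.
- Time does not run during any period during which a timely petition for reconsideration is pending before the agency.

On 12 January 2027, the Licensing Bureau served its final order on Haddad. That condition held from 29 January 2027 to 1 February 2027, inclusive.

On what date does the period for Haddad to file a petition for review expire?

March 27, 2027

70 days after 12 January 2027 is March 23, 2027.
From January 29, 2027 through February 1, 2027 inclusive is 4 days; tolling adds 4 days: March 23, 2027 + 4 days = March 27, 2027.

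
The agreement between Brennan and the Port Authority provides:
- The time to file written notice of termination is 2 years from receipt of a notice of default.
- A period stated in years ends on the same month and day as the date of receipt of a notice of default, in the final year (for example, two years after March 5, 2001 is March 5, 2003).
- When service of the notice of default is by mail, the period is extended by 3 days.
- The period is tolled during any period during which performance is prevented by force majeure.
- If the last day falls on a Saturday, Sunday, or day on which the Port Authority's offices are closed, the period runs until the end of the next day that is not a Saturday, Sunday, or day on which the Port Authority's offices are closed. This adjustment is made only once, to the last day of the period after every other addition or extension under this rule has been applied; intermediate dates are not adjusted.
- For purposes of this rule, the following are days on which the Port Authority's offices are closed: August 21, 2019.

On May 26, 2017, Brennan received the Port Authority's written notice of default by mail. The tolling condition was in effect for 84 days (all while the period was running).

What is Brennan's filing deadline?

August 22, 2019

2 years after May 26, 2017 is May 26, 2019.
Service was by mail, adding 3 days: May 26, 2019 + 3 days = May 29, 2019.
Tolling adds 84 days: May 29, 2019 + 84 days = August 21, 2019.
August 21, 2019 is a listed holiday. The next qualifying day is August 22, 2019.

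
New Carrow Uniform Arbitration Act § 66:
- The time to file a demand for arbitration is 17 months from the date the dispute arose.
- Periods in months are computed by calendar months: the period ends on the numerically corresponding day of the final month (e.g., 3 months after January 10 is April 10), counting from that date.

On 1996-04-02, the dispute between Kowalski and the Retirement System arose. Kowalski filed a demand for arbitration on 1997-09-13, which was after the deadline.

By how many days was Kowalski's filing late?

11 days

17 months after 1996-04-02 is September 2, 1997.
The deadline is September 2, 1997; from September 2, 1997 to September 13, 1997 is 11 days.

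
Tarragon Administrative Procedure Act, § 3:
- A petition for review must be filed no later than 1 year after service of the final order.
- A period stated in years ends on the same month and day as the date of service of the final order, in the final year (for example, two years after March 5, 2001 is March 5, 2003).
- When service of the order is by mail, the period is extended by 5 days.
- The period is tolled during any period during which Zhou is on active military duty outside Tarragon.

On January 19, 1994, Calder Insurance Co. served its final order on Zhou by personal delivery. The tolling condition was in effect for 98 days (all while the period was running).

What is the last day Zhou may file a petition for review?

April 27, 1995

1 year after January 19, 1994 is January 19, 1995.
Service was not by mail, so no mail extension applies.
Tolling adds 98 days: January 19, 1995 + 98 days = April 27, 1995.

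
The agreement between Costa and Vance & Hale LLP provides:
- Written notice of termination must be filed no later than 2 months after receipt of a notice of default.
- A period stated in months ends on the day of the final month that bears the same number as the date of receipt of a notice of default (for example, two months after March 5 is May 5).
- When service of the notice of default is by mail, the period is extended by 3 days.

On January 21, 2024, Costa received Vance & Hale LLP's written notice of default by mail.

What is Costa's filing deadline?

March 24, 2024

2 months after January 21, 2024 is March 21, 2024.
Service was by mail, adding 3 days: March 21, 2024 + 3 days = March 24, 2024.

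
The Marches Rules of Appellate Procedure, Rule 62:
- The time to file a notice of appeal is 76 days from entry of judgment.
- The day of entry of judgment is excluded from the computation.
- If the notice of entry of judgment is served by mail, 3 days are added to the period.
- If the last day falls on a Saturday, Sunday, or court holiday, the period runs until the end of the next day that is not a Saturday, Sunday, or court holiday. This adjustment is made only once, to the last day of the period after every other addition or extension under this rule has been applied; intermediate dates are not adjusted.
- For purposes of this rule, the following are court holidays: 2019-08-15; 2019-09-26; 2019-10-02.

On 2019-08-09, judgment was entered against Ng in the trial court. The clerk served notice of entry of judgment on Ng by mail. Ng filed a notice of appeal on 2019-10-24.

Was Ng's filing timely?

Yes

76 days after 2019-08-09 is October 24, 2019.
Service was by mail, adding 3 days: October 24, 2019 + 3 days = October 27, 2019.
October 27, 2019 is Sunday. The next qualifying day is October 28, 2019.
The deadline is October 28, 2019; the filing on October 24, 2019 is on or before that date.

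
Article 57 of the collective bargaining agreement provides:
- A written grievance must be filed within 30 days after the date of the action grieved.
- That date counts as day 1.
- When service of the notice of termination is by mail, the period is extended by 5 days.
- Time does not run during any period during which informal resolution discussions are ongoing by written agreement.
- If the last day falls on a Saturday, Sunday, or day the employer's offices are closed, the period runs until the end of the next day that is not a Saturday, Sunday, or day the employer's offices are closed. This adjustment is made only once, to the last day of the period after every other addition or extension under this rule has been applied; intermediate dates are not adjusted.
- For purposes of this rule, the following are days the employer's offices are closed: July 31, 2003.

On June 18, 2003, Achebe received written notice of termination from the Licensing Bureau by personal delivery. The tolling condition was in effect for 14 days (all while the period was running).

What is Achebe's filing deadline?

August 1, 2003

Counting June 18, 2003 as day 1, day 30 is July 17, 2003.
Service was not by mail, so no mail extension applies.
Tolling adds 14 days: July 17, 2003 + 14 days = July 31, 2003.
July 31, 2003 is a listed holiday. The next qualifying day is August 1, 2003.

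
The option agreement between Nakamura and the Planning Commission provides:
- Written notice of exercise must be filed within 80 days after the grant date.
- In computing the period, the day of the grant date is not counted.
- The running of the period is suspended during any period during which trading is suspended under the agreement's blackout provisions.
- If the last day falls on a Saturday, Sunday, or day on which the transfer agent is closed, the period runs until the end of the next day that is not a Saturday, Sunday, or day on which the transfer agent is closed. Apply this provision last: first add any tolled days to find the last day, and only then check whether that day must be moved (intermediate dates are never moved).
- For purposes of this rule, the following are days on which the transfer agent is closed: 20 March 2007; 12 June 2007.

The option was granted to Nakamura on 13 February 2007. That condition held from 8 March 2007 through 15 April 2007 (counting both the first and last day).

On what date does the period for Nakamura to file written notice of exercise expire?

80 days after 13 February 2007 is May 4, 2007.
From March 8, 2007 through April 15, 2007 inclusive is 39 days; tolling adds 39 days: May 4, 2007 + 39 days = June 12, 2007.
June 12, 2007 is a listed holiday. The next qualifying day is June 13, 2007.

June 13, 2007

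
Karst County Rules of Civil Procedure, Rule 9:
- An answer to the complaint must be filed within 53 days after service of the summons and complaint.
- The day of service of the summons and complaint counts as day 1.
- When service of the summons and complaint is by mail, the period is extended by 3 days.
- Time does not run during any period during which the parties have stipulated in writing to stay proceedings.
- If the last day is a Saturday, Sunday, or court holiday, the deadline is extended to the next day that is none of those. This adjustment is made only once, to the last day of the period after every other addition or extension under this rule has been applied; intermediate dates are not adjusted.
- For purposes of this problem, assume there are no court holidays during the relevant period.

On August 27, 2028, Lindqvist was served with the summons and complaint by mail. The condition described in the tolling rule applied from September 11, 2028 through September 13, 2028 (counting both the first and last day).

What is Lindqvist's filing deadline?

October 24, 2028

Counting August 27, 2028 as day 1, day 53 is October 18, 2028.
Service was by mail, adding 3 days: October 18, 2028 + 3 days = October 21, 2028.
From September 11, 2028 through September 13, 2028 inclusive is 3 days; tolling adds 3 days: October 21, 2028 + 3 days = October 24, 2028.
October 24, 2028 is a Tuesday and not a court holiday, so no extension applies.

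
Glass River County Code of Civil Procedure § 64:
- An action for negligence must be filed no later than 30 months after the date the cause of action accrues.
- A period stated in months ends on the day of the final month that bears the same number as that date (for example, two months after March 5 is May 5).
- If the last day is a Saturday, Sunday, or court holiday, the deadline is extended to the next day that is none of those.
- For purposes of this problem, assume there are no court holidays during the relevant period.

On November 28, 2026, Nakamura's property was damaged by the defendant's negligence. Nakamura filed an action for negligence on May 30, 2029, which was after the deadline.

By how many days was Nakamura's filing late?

30 months after November 28, 2026 is May 28, 2029.
May 28, 2029 is a Monday and not a court holiday, so no extension applies.
The deadline is May 28, 2029; from May 28, 2029 to May 30, 2029 is 2 days.

2 days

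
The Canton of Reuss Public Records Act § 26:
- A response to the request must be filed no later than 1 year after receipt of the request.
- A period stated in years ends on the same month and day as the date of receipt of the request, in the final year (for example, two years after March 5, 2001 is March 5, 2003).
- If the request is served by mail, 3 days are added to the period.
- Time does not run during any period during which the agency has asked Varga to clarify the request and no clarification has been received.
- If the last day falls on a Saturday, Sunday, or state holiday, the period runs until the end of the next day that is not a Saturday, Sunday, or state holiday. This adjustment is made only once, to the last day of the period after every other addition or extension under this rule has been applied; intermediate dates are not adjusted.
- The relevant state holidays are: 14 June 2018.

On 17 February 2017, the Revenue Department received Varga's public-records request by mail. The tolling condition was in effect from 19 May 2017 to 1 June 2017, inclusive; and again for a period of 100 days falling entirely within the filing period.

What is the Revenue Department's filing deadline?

June 15, 2018

1 year after 17 February 2017 is February 17, 2018.
Service was by mail, adding 3 days: February 17, 2018 + 3 days = February 20, 2018.
From May 19, 2017 through June 1, 2017 inclusive is 14 days; tolling adds 14 days: February 20, 2018 + 14 days = March 6, 2018.
Tolling adds 100 days: March 6, 2018 + 100 days = June 14, 2018.
June 14, 2018 is a listed holiday. The next qualifying day is June 15, 2018.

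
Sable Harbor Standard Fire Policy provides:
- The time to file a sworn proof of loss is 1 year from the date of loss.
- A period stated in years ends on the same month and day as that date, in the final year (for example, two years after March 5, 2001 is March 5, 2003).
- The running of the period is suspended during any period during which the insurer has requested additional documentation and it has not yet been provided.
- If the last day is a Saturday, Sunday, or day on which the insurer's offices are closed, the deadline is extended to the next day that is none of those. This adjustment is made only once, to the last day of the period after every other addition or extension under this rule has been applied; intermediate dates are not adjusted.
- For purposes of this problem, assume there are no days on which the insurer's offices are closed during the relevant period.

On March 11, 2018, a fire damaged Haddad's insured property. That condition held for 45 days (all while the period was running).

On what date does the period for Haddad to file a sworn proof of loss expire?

April 25, 2019

1 year after March 11, 2018 is March 11, 2019.
Tolling adds 45 days: March 11, 2019 + 45 days = April 25, 2019.
April 25, 2019 is a Thursday and not a day on which the insurer's offices are closed, so no extension applies.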